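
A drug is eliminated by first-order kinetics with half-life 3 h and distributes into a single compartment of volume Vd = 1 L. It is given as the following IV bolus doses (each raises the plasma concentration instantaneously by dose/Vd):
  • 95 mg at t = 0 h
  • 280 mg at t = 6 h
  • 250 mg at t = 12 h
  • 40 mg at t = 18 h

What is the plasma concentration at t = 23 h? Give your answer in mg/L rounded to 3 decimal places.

k = ln 2 / 3 = 0.23105 per h
Dose 1 (95 mg at t=0 h): 95·exp(−0.23105·23) = 0.468 mg/L
Dose 2 (280 mg at t=6 h): 280·exp(−0.23105·17) = 5.512 mg/L
Dose 3 (250 mg at t=12 h): 250·exp(−0.23105·11) = 19.686 mg/L
Dose 4 (40 mg at t=18 h): 40·exp(−0.23105·5) = 12.599 mg/L
C(23) = 0.468 + 5.512 + 19.686 + 12.599 = 38.265 mg/L

38.265 mg/L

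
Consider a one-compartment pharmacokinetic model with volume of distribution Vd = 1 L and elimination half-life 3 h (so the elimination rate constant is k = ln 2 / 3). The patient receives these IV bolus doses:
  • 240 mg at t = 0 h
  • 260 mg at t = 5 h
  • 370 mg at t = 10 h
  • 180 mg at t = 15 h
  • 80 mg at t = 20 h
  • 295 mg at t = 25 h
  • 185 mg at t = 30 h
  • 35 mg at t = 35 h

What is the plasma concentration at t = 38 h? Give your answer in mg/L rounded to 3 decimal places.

k = ln 2 / 3 = 0.23105 per h
Dose 1 (240 mg at t=0 h): 240·exp(−0.23105·38) = 0.037 mg/L
Dose 2 (260 mg at t=5 h): 260·exp(−0.23105·33) = 0.127 mg/L
Dose 3 (370 mg at t=10 h): 370·exp(−0.23105·28) = 0.574 mg/L
Dose 4 (180 mg at t=15 h): 180·exp(−0.23105·23) = 0.886 mg/L
Dose 5 (80 mg at t=20 h): 80·exp(−0.23105·18) = 1.250 mg/L
Dose 6 (295 mg at t=25 h): 295·exp(−0.23105·13) = 14.634 mg/L
Dose 7 (185 mg at t=30 h): 185·exp(−0.23105·8) = 29.136 mg/L
Dose 8 (35 mg at t=35 h): 35·exp(−0.23105·3) = 17.500 mg/L
C(38) = 0.037 + 0.127 + 0.574 + 0.886 + 1.250 + 14.634 + 29.136 + 17.500 = 64.143 mg/L

64.143 mg/L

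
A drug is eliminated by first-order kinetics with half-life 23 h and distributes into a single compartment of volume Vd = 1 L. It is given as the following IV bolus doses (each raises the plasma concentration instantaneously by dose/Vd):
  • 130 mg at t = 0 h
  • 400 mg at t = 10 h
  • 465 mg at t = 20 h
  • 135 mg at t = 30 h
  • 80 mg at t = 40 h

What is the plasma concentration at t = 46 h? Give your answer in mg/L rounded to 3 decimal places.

k = ln 2 / 23 = 0.03014 per h
Dose 1 (130 mg at t=0 h): 130·exp(−0.03014·46) = 32.500 mg/L
Dose 2 (400 mg at t=10 h): 400·exp(−0.03014·36) = 135.171 mg/L
Dose 3 (465 mg at t=20 h): 465·exp(−0.03014·26) = 212.402 mg/L
Dose 4 (135 mg at t=30 h): 135·exp(−0.03014·16) = 83.353 mg/L
Dose 5 (80 mg at t=40 h): 80·exp(−0.03014·6) = 66.767 mg/L
C(46) = 32.500 + 135.171 + 212.402 + 83.353 + 66.767 = 530.192 mg/L

530.192 mg/L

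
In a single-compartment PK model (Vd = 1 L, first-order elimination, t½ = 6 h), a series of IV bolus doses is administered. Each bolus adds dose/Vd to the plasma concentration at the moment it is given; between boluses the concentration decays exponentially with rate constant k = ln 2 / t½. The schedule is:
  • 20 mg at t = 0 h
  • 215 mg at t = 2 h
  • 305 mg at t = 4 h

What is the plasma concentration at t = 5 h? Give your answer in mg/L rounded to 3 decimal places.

k = ln 2 / 6 = 0.11552 per h
Dose 1 (20 mg at t=0 h): 20·exp(−0.11552·5) = 11.225 mg/L
Dose 2 (215 mg at t=2 h): 215·exp(−0.11552·3) = 152.028 mg/L
Dose 3 (305 mg at t=4 h): 305·exp(−0.11552·1) = 271.724 mg/L
C(5) = 11.225 + 152.028 + 271.724 = 434.977 mg/L

434.977 mg/L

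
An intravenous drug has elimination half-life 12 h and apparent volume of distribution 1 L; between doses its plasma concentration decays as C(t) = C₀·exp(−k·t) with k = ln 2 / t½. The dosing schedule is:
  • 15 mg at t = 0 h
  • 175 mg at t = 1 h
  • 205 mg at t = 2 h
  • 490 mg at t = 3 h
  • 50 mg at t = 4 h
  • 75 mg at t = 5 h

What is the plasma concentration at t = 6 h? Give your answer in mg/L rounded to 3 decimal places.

k = ln 2 / 12 = 0.05776 per h
Dose 1 (15 mg at t=0 h): 15·exp(−0.05776·6) = 10.607 mg/L
Dose 2 (175 mg at t=1 h): 175·exp(−0.05776·5) = 131.102 mg/L
Dose 3 (205 mg at t=2 h): 205·exp(−0.05776·4) = 162.709 mg/L
Dose 4 (490 mg at t=3 h): 490·exp(−0.05776·3) = 412.039 mg/L
Dose 5 (50 mg at t=4 h): 50·exp(−0.05776·2) = 44.545 mg/L
Dose 6 (75 mg at t=5 h): 75·exp(−0.05776·1) = 70.791 mg/L
C(6) = 10.607 + 131.102 + 162.709 + 412.039 + 44.545 + 70.791 = 831.792 mg/L

831.792 mg/L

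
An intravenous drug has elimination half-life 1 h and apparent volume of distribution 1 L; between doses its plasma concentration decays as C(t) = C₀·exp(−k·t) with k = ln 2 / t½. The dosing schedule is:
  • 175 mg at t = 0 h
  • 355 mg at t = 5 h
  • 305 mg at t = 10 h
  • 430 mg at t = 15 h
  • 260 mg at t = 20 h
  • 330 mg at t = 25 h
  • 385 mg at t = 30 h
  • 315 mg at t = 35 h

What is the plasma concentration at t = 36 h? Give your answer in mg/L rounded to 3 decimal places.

k = ln 2 / 1 = 0.69315 per h
Dose 1 (175 mg at t=0 h): 175·exp(−0.69315·36) = 0.000 mg/L
Dose 2 (355 mg at t=5 h): 355·exp(−0.69315·31) = 0.000 mg/L
Dose 3 (305 mg at t=10 h): 305·exp(−0.69315·26) = 0.000 mg/L
Dose 4 (430 mg at t=15 h): 430·exp(−0.69315·21) = 0.000 mg/L
Dose 5 (260 mg at t=20 h): 260·exp(−0.69315·16) = 0.004 mg/L
Dose 6 (330 mg at t=25 h): 330·exp(−0.69315·11) = 0.161 mg/L
Dose 7 (385 mg at t=30 h): 385·exp(−0.69315·6) = 6.016 mg/L
Dose 8 (315 mg at t=35 h): 315·exp(−0.69315·1) = 157.500 mg/L
C(36) = 0.000 + 0.000 + 0.000 + 0.000 + 0.004 + 0.161 + 6.016 + 157.500 = 163.681 mg/L

163.681 mg/L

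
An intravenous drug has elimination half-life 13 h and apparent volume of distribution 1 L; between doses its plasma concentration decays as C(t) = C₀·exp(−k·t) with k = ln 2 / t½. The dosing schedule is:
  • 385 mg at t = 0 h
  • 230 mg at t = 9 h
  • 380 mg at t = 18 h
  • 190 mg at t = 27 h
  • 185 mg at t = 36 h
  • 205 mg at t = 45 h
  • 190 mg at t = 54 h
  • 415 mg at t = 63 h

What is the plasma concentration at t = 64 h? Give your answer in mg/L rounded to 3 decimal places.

k = ln 2 / 13 = 0.05332 per h
Dose 1 (385 mg at t=0 h): 385·exp(−0.05332·64) = 12.690 mg/L
Dose 2 (230 mg at t=9 h): 230·exp(−0.05332·55) = 12.250 mg/L
Dose 3 (380 mg at t=18 h): 380·exp(−0.05332·46) = 32.704 mg/L
Dose 4 (190 mg at t=27 h): 190·exp(−0.05332·37) = 26.423 mg/L
Dose 5 (185 mg at t=36 h): 185·exp(−0.05332·28) = 41.572 mg/L
Dose 6 (205 mg at t=45 h): 205·exp(−0.05332·19) = 74.437 mg/L
Dose 7 (190 mg at t=54 h): 190·exp(−0.05332·10) = 111.479 mg/L
Dose 8 (415 mg at t=63 h): 415·exp(−0.05332·1) = 393.452 mg/L
C(64) = 12.690 + 12.250 + 32.704 + 26.423 + 41.572 + 74.437 + 111.479 + 393.452 = 705.006 mg/L

705.006 mg/L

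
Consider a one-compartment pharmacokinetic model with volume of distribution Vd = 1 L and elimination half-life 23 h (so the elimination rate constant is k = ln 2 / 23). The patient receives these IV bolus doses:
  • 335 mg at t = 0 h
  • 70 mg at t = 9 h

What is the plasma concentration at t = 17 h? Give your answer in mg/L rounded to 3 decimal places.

k = ln 2 / 23 = 0.03014 per h
Dose 1 (335 mg at t=0 h): 335·exp(−0.03014·17) = 200.699 mg/L
Dose 2 (70 mg at t=9 h): 70·exp(−0.03014·8) = 55.004 mg/L
C(17) = 200.699 + 55.004 = 255.702 mg/L

255.702 mg/L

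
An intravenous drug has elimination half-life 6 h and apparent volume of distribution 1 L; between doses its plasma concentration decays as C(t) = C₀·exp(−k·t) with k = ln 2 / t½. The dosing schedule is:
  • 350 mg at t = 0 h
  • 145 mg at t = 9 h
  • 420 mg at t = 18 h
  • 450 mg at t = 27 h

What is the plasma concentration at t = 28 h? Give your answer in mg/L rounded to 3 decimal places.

k = ln 2 / 6 = 0.11552 per h
Dose 1 (350 mg at t=0 h): 350·exp(−0.11552·28) = 13.780 mg/L
Dose 2 (145 mg at t=9 h): 145·exp(−0.11552·19) = 16.148 mg/L
Dose 3 (420 mg at t=18 h): 420·exp(−0.11552·10) = 132.292 mg/L
Dose 4 (450 mg at t=27 h): 450·exp(−0.11552·1) = 400.904 mg/L
C(28) = 13.780 + 16.148 + 132.292 + 400.904 = 563.124 mg/L

563.124 mg/L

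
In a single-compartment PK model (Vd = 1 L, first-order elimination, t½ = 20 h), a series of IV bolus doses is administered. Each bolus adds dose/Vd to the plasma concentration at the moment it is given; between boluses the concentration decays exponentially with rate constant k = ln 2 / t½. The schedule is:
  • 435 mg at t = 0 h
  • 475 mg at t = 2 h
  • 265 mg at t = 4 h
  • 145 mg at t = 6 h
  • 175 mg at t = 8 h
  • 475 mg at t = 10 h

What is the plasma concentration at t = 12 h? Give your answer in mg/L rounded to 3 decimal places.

k = ln 2 / 20 = 0.03466 per h
Dose 1 (435 mg at t=0 h): 435·exp(−0.03466·12) = 286.993 mg/L
Dose 2 (475 mg at t=2 h): 475·exp(−0.03466·10) = 335.876 mg/L
Dose 3 (265 mg at t=4 h): 265·exp(−0.03466·8) = 200.832 mg/L
Dose 4 (145 mg at t=6 h): 145·exp(−0.03466·6) = 117.777 mg/L
Dose 5 (175 mg at t=8 h): 175·exp(−0.03466·4) = 152.346 mg/L
Dose 6 (475 mg at t=10 h): 475·exp(−0.03466·2) = 443.191 mg/L
C(12) = 286.993 + 335.876 + 200.832 + 117.777 + 152.346 + 443.191 = 1537.015 mg/L

1537.015 mg/L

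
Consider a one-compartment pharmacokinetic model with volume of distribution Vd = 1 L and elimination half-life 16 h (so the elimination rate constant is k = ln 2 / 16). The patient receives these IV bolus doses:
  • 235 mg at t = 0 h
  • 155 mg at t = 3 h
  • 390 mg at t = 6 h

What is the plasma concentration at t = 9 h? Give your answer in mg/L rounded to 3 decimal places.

k = ln 2 / 16 = 0.04332 per h
Dose 1 (235 mg at t=0 h): 235·exp(−0.04332·9) = 159.125 mg/L
Dose 2 (155 mg at t=3 h): 155·exp(−0.04332·6) = 119.521 mg/L
Dose 3 (390 mg at t=6 h): 390·exp(−0.04332·3) = 342.469 mg/L
C(9) = 159.125 + 119.521 + 342.469 = 621.116 mg/L

621.116 mg/L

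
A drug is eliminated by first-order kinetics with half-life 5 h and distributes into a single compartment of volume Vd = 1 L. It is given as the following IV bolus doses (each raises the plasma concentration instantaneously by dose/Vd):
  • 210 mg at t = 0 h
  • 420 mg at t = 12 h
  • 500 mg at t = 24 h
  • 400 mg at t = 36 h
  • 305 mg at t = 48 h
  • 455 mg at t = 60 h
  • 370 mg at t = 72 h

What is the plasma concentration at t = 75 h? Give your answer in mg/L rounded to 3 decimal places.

k = ln 2 / 5 = 0.13863 per h
Dose 1 (210 mg at t=0 h): 210·exp(−0.13863·75) = 0.006 mg/L
Dose 2 (420 mg at t=12 h): 420·exp(−0.13863·63) = 0.068 mg/L
Dose 3 (500 mg at t=24 h): 500·exp(−0.13863·51) = 0.425 mg/L
Dose 4 (400 mg at t=36 h): 400·exp(−0.13863·39) = 1.795 mg/L
Dose 5 (305 mg at t=48 h): 305·exp(−0.13863·27) = 7.223 mg/L
Dose 6 (455 mg at t=60 h): 455·exp(−0.13863·15) = 56.875 mg/L
Dose 7 (370 mg at t=72 h): 370·exp(−0.13863·3) = 244.109 mg/L
C(75) = 0.006 + 0.068 + 0.425 + 1.795 + 7.223 + 56.875 + 244.109 = 310.501 mg/L

310.501 mg/L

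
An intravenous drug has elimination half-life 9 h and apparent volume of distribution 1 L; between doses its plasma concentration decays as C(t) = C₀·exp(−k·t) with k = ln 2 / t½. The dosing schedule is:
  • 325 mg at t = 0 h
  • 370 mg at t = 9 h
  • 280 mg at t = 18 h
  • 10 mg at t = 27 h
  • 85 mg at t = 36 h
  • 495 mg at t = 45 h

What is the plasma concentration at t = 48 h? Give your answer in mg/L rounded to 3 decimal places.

482.793 mg/L

k = ln 2 / 9 = 0.07702 per h
Dose 1 (325 mg at t=0 h): 325·exp(−0.07702·48) = 8.061 mg/L
Dose 2 (370 mg at t=9 h): 370·exp(−0.07702·39) = 18.354 mg/L
Dose 3 (280 mg at t=18 h): 280·exp(−0.07702·30) = 27.780 mg/L
Dose 4 (10 mg at t=27 h): 10·exp(−0.07702·21) = 1.984 mg/L
Dose 5 (85 mg at t=36 h): 85·exp(−0.07702·12) = 33.732 mg/L
Dose 6 (495 mg at t=45 h): 495·exp(−0.07702·3) = 392.882 mg/L
C(48) = 8.061 + 18.354 + 27.780 + 1.984 + 33.732 + 392.882 = 482.793 mg/L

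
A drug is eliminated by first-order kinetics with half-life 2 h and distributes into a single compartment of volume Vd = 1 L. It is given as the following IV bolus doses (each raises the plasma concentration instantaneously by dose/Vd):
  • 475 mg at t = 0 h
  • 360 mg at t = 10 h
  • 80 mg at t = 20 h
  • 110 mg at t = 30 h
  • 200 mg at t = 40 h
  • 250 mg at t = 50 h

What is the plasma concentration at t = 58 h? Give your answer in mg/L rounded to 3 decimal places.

k = ln 2 / 2 = 0.34657 per h
Dose 1 (475 mg at t=0 h): 475·exp(−0.34657·58) = 0.000 mg/L
Dose 2 (360 mg at t=10 h): 360·exp(−0.34657·48) = 0.000 mg/L
Dose 3 (80 mg at t=20 h): 80·exp(−0.34657·38) = 0.000 mg/L
Dose 4 (110 mg at t=30 h): 110·exp(−0.34657·28) = 0.007 mg/L
Dose 5 (200 mg at t=40 h): 200·exp(−0.34657·18) = 0.391 mg/L
Dose 6 (250 mg at t=50 h): 250·exp(−0.34657·8) = 15.625 mg/L
C(58) = 0.000 + 0.000 + 0.000 + 0.007 + 0.391 + 15.625 = 16.023 mg/L

16.023 mg/L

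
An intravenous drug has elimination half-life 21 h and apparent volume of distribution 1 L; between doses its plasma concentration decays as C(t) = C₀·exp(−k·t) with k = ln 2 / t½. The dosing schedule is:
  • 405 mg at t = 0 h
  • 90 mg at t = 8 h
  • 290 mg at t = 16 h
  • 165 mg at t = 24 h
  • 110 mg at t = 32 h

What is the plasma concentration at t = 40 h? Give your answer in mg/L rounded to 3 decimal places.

k = ln 2 / 21 = 0.03301 per h
Dose 1 (405 mg at t=0 h): 405·exp(−0.03301·40) = 108.159 mg/L
Dose 2 (90 mg at t=8 h): 90·exp(−0.03301·32) = 31.299 mg/L
Dose 3 (290 mg at t=16 h): 290·exp(−0.03301·24) = 131.330 mg/L
Dose 4 (165 mg at t=24 h): 165·exp(−0.03301·16) = 97.303 mg/L
Dose 5 (110 mg at t=32 h): 110·exp(−0.03301·8) = 84.472 mg/L
C(40) = 108.159 + 31.299 + 131.330 + 97.303 + 84.472 = 452.564 mg/L

452.564 mg/L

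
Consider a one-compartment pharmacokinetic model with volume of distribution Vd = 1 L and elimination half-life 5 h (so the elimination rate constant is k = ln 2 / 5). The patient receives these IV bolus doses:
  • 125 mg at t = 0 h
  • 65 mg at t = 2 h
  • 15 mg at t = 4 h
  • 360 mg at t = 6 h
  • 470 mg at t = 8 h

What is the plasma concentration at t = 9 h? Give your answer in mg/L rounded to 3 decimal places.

714.697 mg/L

k = ln 2 / 5 = 0.13863 per h
Dose 1 (125 mg at t=0 h): 125·exp(−0.13863·9) = 35.897 mg/L
Dose 2 (65 mg at t=2 h): 65·exp(−0.13863·7) = 24.630 mg/L
Dose 3 (15 mg at t=4 h): 15·exp(−0.13863·5) = 7.500 mg/L
Dose 4 (360 mg at t=6 h): 360·exp(−0.13863·3) = 237.511 mg/L
Dose 5 (470 mg at t=8 h): 470·exp(−0.13863·1) = 409.159 mg/L
C(9) = 35.897 + 24.630 + 7.500 + 237.511 + 409.159 = 714.697 mg/L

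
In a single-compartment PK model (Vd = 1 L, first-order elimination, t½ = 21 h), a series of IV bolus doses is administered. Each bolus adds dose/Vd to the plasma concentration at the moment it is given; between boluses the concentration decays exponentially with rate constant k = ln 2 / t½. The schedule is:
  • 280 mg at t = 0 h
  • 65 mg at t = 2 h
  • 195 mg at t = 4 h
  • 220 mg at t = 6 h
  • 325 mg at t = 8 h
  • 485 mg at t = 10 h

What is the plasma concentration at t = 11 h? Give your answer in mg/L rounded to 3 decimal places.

k = ln 2 / 21 = 0.03301 per h
Dose 1 (280 mg at t=0 h): 280·exp(−0.03301·11) = 194.749 mg/L
Dose 2 (65 mg at t=2 h): 65·exp(−0.03301·9) = 48.295 mg/L
Dose 3 (195 mg at t=4 h): 195·exp(−0.03301·7) = 154.772 mg/L
Dose 4 (220 mg at t=6 h): 220·exp(−0.03301·5) = 186.530 mg/L
Dose 5 (325 mg at t=8 h): 325·exp(−0.03301·3) = 294.360 mg/L
Dose 6 (485 mg at t=10 h): 485·exp(−0.03301·1) = 469.253 mg/L
C(11) = 194.749 + 48.295 + 154.772 + 186.530 + 294.360 + 469.253 = 1347.959 mg/L

1347.959 mg/L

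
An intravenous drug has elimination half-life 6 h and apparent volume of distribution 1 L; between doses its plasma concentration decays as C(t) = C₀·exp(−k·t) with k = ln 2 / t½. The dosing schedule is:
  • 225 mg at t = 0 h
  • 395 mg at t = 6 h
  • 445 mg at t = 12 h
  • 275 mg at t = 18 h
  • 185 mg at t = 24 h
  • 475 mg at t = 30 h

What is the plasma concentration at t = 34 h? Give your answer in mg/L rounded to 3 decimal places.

k = ln 2 / 6 = 0.11552 per h
Dose 1 (225 mg at t=0 h): 225·exp(−0.11552·34) = 4.429 mg/L
Dose 2 (395 mg at t=6 h): 395·exp(−0.11552·28) = 15.552 mg/L
Dose 3 (445 mg at t=12 h): 445·exp(−0.11552·22) = 35.042 mg/L
Dose 4 (275 mg at t=18 h): 275·exp(−0.11552·16) = 43.310 mg/L
Dose 5 (185 mg at t=24 h): 185·exp(−0.11552·10) = 58.271 mg/L
Dose 6 (475 mg at t=30 h): 475·exp(−0.11552·4) = 299.231 mg/L
C(34) = 4.429 + 15.552 + 35.042 + 43.310 + 58.271 + 299.231 = 455.835 mg/L

455.835 mg/L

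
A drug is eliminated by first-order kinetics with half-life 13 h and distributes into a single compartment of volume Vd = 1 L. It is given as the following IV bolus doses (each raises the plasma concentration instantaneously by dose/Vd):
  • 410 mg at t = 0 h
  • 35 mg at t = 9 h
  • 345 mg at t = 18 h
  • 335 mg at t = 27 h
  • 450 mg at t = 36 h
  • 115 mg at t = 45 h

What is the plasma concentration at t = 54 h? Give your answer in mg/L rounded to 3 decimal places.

399.733 mg/L

k = ln 2 / 13 = 0.05332 per h
Dose 1 (410 mg at t=0 h): 410·exp(−0.05332·54) = 23.033 mg/L
Dose 2 (35 mg at t=9 h): 35·exp(−0.05332·45) = 3.177 mg/L
Dose 3 (345 mg at t=18 h): 345·exp(−0.05332·36) = 50.605 mg/L
Dose 4 (335 mg at t=27 h): 335·exp(−0.05332·27) = 79.401 mg/L
Dose 5 (450 mg at t=36 h): 450·exp(−0.05332·18) = 172.346 mg/L
Dose 6 (115 mg at t=45 h): 115·exp(−0.05332·9) = 71.169 mg/L
C(54) = 23.033 + 3.177 + 50.605 + 79.401 + 172.346 + 71.169 = 399.733 mg/L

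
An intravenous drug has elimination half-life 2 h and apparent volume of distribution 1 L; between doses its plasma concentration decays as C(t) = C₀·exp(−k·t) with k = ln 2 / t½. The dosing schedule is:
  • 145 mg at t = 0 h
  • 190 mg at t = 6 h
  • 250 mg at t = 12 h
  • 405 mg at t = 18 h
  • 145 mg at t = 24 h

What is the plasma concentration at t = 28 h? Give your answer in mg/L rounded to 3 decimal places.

49.984 mg/L

k = ln 2 / 2 = 0.34657 per h
Dose 1 (145 mg at t=0 h): 145·exp(−0.34657·28) = 0.009 mg/L
Dose 2 (190 mg at t=6 h): 190·exp(−0.34657·22) = 0.093 mg/L
Dose 3 (250 mg at t=12 h): 250·exp(−0.34657·16) = 0.977 mg/L
Dose 4 (405 mg at t=18 h): 405·exp(−0.34657·10) = 12.656 mg/L
Dose 5 (145 mg at t=24 h): 145·exp(−0.34657·4) = 36.250 mg/L
C(28) = 0.009 + 0.093 + 0.977 + 12.656 + 36.250 = 49.984 mg/L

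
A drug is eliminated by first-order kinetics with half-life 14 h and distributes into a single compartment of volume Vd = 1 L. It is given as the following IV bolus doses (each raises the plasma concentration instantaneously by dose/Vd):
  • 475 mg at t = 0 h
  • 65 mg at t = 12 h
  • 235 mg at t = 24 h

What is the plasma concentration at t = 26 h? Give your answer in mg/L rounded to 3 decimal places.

376.456 mg/L

k = ln 2 / 14 = 0.04951 per h
Dose 1 (475 mg at t=0 h): 475·exp(−0.04951·26) = 131.111 mg/L
Dose 2 (65 mg at t=12 h): 65·exp(−0.04951·14) = 32.500 mg/L
Dose 3 (235 mg at t=24 h): 235·exp(−0.04951·2) = 212.845 mg/L
C(26) = 131.111 + 32.500 + 212.845 = 376.456 mg/L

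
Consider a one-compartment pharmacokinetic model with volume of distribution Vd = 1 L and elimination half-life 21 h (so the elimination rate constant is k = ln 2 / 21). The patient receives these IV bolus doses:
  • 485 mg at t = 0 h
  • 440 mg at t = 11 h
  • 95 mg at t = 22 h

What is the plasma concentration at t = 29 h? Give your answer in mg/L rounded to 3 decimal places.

504.524 mg/L

k = ln 2 / 21 = 0.03301 per h
Dose 1 (485 mg at t=0 h): 485·exp(−0.03301·29) = 186.223 mg/L
Dose 2 (440 mg at t=11 h): 440·exp(−0.03301·18) = 242.900 mg/L
Dose 3 (95 mg at t=22 h): 95·exp(−0.03301·7) = 75.402 mg/L
C(29) = 186.223 + 242.900 + 75.402 = 504.524 mg/L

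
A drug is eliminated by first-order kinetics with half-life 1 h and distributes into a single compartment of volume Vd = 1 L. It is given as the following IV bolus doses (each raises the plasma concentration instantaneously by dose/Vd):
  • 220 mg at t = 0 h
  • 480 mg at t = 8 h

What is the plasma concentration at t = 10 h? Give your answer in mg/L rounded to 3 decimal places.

120.215 mg/L

k = ln 2 / 1 = 0.69315 per h
Dose 1 (220 mg at t=0 h): 220·exp(−0.69315·10) = 0.215 mg/L
Dose 2 (480 mg at t=8 h): 480·exp(−0.69315·2) = 120.000 mg/L
C(10) = 0.215 + 120.000 = 120.215 mg/L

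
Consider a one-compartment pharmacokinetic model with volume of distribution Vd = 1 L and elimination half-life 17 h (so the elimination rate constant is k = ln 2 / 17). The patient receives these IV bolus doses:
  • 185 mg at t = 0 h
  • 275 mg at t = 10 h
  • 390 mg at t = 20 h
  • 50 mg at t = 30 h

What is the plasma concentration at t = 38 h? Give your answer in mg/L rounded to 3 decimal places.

350.387 mg/L

k = ln 2 / 17 = 0.04077 per h
Dose 1 (185 mg at t=0 h): 185·exp(−0.04077·38) = 39.290 mg/L
Dose 2 (275 mg at t=10 h): 275·exp(−0.04077·28) = 87.805 mg/L
Dose 3 (390 mg at t=20 h): 390·exp(−0.04077·18) = 187.209 mg/L
Dose 4 (50 mg at t=30 h): 50·exp(−0.04077·8) = 36.084 mg/L
C(38) = 39.290 + 87.805 + 187.209 + 36.084 = 350.387 mg/L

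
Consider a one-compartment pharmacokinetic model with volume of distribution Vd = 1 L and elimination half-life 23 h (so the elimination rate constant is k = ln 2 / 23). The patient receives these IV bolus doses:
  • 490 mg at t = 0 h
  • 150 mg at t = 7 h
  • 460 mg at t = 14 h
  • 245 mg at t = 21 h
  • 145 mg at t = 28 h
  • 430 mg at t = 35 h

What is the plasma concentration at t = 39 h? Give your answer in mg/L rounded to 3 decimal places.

k = ln 2 / 23 = 0.03014 per h
Dose 1 (490 mg at t=0 h): 490·exp(−0.03014·39) = 151.270 mg/L
Dose 2 (150 mg at t=7 h): 150·exp(−0.03014·32) = 57.183 mg/L
Dose 3 (460 mg at t=14 h): 460·exp(−0.03014·25) = 216.547 mg/L
Dose 4 (245 mg at t=21 h): 245·exp(−0.03014·18) = 142.422 mg/L
Dose 5 (145 mg at t=28 h): 145·exp(−0.03014·11) = 104.087 mg/L
Dose 6 (430 mg at t=35 h): 430·exp(−0.03014·4) = 381.167 mg/L
C(39) = 151.270 + 57.183 + 216.547 + 142.422 + 104.087 + 381.167 = 1052.676 mg/L

1052.676 mg/L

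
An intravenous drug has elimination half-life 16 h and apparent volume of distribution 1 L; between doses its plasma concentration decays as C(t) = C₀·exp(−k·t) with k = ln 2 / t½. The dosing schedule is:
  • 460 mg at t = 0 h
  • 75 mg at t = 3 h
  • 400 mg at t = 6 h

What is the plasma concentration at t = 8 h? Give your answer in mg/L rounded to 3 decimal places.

752.464 mg/L

k = ln 2 / 16 = 0.04332 per h
Dose 1 (460 mg at t=0 h): 460·exp(−0.04332·8) = 325.269 mg/L
Dose 2 (75 mg at t=3 h): 75·exp(−0.04332·5) = 60.393 mg/L
Dose 3 (400 mg at t=6 h): 400·exp(−0.04332·2) = 366.802 mg/L
C(8) = 325.269 + 60.393 + 366.802 = 752.464 mg/L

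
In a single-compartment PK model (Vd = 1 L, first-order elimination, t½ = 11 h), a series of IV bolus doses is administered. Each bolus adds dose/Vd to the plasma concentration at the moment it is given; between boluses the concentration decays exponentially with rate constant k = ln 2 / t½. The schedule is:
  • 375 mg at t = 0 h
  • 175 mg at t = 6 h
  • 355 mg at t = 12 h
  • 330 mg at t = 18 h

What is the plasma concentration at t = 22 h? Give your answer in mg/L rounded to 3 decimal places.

603.124 mg/L

k = ln 2 / 11 = 0.06301 per h
Dose 1 (375 mg at t=0 h): 375·exp(−0.06301·22) = 93.750 mg/L
Dose 2 (175 mg at t=6 h): 175·exp(−0.06301·16) = 63.852 mg/L
Dose 3 (355 mg at t=12 h): 355·exp(−0.06301·10) = 189.045 mg/L
Dose 4 (330 mg at t=18 h): 330·exp(−0.06301·4) = 256.477 mg/L
C(22) = 93.750 + 63.852 + 189.045 + 256.477 = 603.124 mg/L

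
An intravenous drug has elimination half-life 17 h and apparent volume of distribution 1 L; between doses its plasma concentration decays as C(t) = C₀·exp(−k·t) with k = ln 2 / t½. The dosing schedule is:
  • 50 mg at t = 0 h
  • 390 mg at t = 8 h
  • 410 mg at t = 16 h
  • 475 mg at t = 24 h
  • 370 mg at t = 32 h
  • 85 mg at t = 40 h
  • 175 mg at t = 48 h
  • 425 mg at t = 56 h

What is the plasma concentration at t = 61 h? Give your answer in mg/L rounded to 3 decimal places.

k = ln 2 / 17 = 0.04077 per h
Dose 1 (50 mg at t=0 h): 50·exp(−0.04077·61) = 4.157 mg/L
Dose 2 (390 mg at t=8 h): 390·exp(−0.04077·53) = 44.932 mg/L
Dose 3 (410 mg at t=16 h): 410·exp(−0.04077·45) = 65.455 mg/L
Dose 4 (475 mg at t=24 h): 475·exp(−0.04077·37) = 105.078 mg/L
Dose 5 (370 mg at t=32 h): 370·exp(−0.04077·29) = 113.417 mg/L
Dose 6 (85 mg at t=40 h): 85·exp(−0.04077·21) = 36.104 mg/L
Dose 7 (175 mg at t=48 h): 175·exp(−0.04077·13) = 103.000 mg/L
Dose 8 (425 mg at t=56 h): 425·exp(−0.04077·5) = 346.618 mg/L
C(61) = 4.157 + 44.932 + 65.455 + 105.078 + 113.417 + 36.104 + 103.000 + 346.618 = 818.762 mg/L

818.762 mg/L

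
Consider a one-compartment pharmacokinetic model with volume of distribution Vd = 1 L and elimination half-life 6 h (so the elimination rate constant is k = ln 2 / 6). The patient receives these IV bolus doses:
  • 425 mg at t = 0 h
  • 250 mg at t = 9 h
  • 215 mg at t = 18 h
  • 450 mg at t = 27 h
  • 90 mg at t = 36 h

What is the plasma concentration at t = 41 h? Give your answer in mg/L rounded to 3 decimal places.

164.813 mg/L

k = ln 2 / 6 = 0.11552 per h
Dose 1 (425 mg at t=0 h): 425·exp(−0.11552·41) = 3.727 mg/L
Dose 2 (250 mg at t=9 h): 250·exp(−0.11552·32) = 6.201 mg/L
Dose 3 (215 mg at t=18 h): 215·exp(−0.11552·23) = 15.083 mg/L
Dose 4 (450 mg at t=27 h): 450·exp(−0.11552·14) = 89.291 mg/L
Dose 5 (90 mg at t=36 h): 90·exp(−0.11552·5) = 50.511 mg/L
C(41) = 3.727 + 6.201 + 15.083 + 89.291 + 50.511 = 164.813 mg/L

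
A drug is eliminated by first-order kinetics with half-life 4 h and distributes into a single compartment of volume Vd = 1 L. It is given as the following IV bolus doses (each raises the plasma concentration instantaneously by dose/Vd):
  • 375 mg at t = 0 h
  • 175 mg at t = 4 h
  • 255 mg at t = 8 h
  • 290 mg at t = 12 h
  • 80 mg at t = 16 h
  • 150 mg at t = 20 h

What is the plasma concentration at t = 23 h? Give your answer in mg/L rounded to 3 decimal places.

k = ln 2 / 4 = 0.17329 per h
Dose 1 (375 mg at t=0 h): 375·exp(−0.17329·23) = 6.968 mg/L
Dose 2 (175 mg at t=4 h): 175·exp(−0.17329·19) = 6.503 mg/L
Dose 3 (255 mg at t=8 h): 255·exp(−0.17329·15) = 18.953 mg/L
Dose 4 (290 mg at t=12 h): 290·exp(−0.17329·11) = 43.109 mg/L
Dose 5 (80 mg at t=16 h): 80·exp(−0.17329·7) = 23.784 mg/L
Dose 6 (150 mg at t=20 h): 150·exp(−0.17329·3) = 89.191 mg/L
C(23) = 6.968 + 6.503 + 18.953 + 43.109 + 23.784 + 89.191 = 188.508 mg/L

188.508 mg/L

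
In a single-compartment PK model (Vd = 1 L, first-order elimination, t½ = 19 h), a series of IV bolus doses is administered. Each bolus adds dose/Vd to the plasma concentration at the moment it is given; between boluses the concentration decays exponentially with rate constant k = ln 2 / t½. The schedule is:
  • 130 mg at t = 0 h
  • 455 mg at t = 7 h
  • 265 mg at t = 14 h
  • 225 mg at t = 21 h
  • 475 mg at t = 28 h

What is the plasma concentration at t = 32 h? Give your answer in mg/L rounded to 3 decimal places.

k = ln 2 / 19 = 0.03648 per h
Dose 1 (130 mg at t=0 h): 130·exp(−0.03648·32) = 40.453 mg/L
Dose 2 (455 mg at t=7 h): 455·exp(−0.03648·25) = 182.776 mg/L
Dose 3 (265 mg at t=14 h): 265·exp(−0.03648·18) = 137.423 mg/L
Dose 4 (225 mg at t=21 h): 225·exp(−0.03648·11) = 150.627 mg/L
Dose 5 (475 mg at t=28 h): 475·exp(−0.03648·4) = 410.505 mg/L
C(32) = 40.453 + 182.776 + 137.423 + 150.627 + 410.505 = 921.784 mg/L

921.784 mg/L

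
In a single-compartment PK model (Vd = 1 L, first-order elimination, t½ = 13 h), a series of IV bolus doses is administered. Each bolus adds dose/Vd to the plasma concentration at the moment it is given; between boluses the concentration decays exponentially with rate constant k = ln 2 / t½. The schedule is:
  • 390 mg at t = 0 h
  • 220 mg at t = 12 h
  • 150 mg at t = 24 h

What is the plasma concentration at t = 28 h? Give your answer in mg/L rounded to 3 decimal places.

k = ln 2 / 13 = 0.05332 per h
Dose 1 (390 mg at t=0 h): 390·exp(−0.05332·28) = 87.638 mg/L
Dose 2 (220 mg at t=12 h): 220·exp(−0.05332·16) = 93.740 mg/L
Dose 3 (150 mg at t=24 h): 150·exp(−0.05332·4) = 121.190 mg/L
C(28) = 87.638 + 93.740 + 121.190 = 302.568 mg/L

302.568 mg/L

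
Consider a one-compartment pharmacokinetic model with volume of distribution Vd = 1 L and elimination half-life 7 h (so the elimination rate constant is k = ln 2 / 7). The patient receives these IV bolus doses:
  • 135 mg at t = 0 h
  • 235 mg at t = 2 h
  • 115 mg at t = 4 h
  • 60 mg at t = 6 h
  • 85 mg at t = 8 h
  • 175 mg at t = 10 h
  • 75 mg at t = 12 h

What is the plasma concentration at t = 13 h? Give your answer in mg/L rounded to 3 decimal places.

k = ln 2 / 7 = 0.09902 per h
Dose 1 (135 mg at t=0 h): 135·exp(−0.09902·13) = 37.263 mg/L
Dose 2 (235 mg at t=2 h): 235·exp(−0.09902·11) = 79.072 mg/L
Dose 3 (115 mg at t=4 h): 115·exp(−0.09902·9) = 47.169 mg/L
Dose 4 (60 mg at t=6 h): 60·exp(−0.09902·7) = 30.000 mg/L
Dose 5 (85 mg at t=8 h): 85·exp(−0.09902·5) = 51.808 mg/L
Dose 6 (175 mg at t=10 h): 175·exp(−0.09902·3) = 130.025 mg/L
Dose 7 (75 mg at t=12 h): 75·exp(−0.09902·1) = 67.929 mg/L
C(13) = 37.263 + 79.072 + 47.169 + 30.000 + 51.808 + 130.025 + 67.929 = 443.266 mg/L

443.266 mg/L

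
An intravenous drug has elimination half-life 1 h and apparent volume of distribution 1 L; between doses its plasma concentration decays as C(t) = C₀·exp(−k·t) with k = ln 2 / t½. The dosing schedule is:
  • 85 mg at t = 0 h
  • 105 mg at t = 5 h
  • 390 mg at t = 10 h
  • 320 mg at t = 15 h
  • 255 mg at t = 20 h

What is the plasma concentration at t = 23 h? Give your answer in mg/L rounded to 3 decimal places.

33.173 mg/L

k = ln 2 / 1 = 0.69315 per h
Dose 1 (85 mg at t=0 h): 85·exp(−0.69315·23) = 0.000 mg/L
Dose 2 (105 mg at t=5 h): 105·exp(−0.69315·18) = 0.000 mg/L
Dose 3 (390 mg at t=10 h): 390·exp(−0.69315·13) = 0.048 mg/L
Dose 4 (320 mg at t=15 h): 320·exp(−0.69315·8) = 1.250 mg/L
Dose 5 (255 mg at t=20 h): 255·exp(−0.69315·3) = 31.875 mg/L
C(23) = 0.000 + 0.000 + 0.048 + 1.250 + 31.875 = 33.173 mg/L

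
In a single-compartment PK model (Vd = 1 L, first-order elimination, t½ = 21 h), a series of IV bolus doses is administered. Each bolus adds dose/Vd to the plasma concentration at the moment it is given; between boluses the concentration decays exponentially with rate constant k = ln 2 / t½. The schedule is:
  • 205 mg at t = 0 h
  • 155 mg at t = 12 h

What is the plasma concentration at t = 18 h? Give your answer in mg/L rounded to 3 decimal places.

k = ln 2 / 21 = 0.03301 per h
Dose 1 (205 mg at t=0 h): 205·exp(−0.03301·18) = 113.169 mg/L
Dose 2 (155 mg at t=12 h): 155·exp(−0.03301·6) = 127.152 mg/L
C(18) = 113.169 + 127.152 = 240.321 mg/L

240.321 mg/L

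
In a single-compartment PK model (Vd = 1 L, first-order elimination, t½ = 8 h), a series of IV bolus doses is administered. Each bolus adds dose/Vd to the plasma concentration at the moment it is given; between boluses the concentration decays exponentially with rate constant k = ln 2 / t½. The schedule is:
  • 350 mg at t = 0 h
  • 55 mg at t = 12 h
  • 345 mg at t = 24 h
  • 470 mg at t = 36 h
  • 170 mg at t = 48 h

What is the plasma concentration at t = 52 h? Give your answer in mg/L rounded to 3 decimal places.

k = ln 2 / 8 = 0.08664 per h
Dose 1 (350 mg at t=0 h): 350·exp(−0.08664·52) = 3.867 mg/L
Dose 2 (55 mg at t=12 h): 55·exp(−0.08664·40) = 1.719 mg/L
Dose 3 (345 mg at t=24 h): 345·exp(−0.08664·28) = 30.494 mg/L
Dose 4 (470 mg at t=36 h): 470·exp(−0.08664·16) = 117.500 mg/L
Dose 5 (170 mg at t=48 h): 170·exp(−0.08664·4) = 120.208 mg/L
C(52) = 3.867 + 1.719 + 30.494 + 117.500 + 120.208 = 273.788 mg/L

273.788 mg/L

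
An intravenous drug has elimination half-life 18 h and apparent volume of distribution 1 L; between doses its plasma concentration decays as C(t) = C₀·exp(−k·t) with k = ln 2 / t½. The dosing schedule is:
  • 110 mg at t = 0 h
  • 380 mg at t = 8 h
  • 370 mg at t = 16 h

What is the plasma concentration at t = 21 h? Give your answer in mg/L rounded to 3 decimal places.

584.540 mg/L

k = ln 2 / 18 = 0.03851 per h
Dose 1 (110 mg at t=0 h): 110·exp(−0.03851·21) = 48.999 mg/L
Dose 2 (380 mg at t=8 h): 380·exp(−0.03851·13) = 230.342 mg/L
Dose 3 (370 mg at t=16 h): 370·exp(−0.03851·5) = 305.198 mg/L
C(21) = 48.999 + 230.342 + 305.198 = 584.540 mg/L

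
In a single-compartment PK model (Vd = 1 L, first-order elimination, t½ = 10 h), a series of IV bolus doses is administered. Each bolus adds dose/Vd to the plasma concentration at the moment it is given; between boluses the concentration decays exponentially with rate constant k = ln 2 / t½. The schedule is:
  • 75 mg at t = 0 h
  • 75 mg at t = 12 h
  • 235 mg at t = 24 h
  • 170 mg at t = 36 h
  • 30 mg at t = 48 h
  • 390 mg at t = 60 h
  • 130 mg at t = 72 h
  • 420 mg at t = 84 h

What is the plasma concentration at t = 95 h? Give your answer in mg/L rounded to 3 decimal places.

k = ln 2 / 10 = 0.06931 per h
Dose 1 (75 mg at t=0 h): 75·exp(−0.06931·95) = 0.104 mg/L
Dose 2 (75 mg at t=12 h): 75·exp(−0.06931·83) = 0.238 mg/L
Dose 3 (235 mg at t=24 h): 235·exp(−0.06931·71) = 1.713 mg/L
Dose 4 (170 mg at t=36 h): 170·exp(−0.06931·59) = 2.847 mg/L
Dose 5 (30 mg at t=48 h): 30·exp(−0.06931·47) = 1.154 mg/L
Dose 6 (390 mg at t=60 h): 390·exp(−0.06931·35) = 34.471 mg/L
Dose 7 (130 mg at t=72 h): 130·exp(−0.06931·23) = 26.398 mg/L
Dose 8 (420 mg at t=84 h): 420·exp(−0.06931·11) = 195.937 mg/L
C(95) = 0.104 + 0.238 + 1.713 + 2.847 + 1.154 + 34.471 + 26.398 + 195.937 = 262.862 mg/L

262.862 mg/L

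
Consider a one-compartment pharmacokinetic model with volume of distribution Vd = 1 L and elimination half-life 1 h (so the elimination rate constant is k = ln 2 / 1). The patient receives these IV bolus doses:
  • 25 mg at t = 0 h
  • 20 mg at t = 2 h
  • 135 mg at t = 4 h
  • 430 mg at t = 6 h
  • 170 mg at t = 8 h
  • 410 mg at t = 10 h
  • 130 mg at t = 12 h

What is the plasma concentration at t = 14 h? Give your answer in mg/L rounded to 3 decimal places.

k = ln 2 / 1 = 0.69315 per h
Dose 1 (25 mg at t=0 h): 25·exp(−0.69315·14) = 0.002 mg/L
Dose 2 (20 mg at t=2 h): 20·exp(−0.69315·12) = 0.005 mg/L
Dose 3 (135 mg at t=4 h): 135·exp(−0.69315·10) = 0.132 mg/L
Dose 4 (430 mg at t=6 h): 430·exp(−0.69315·8) = 1.680 mg/L
Dose 5 (170 mg at t=8 h): 170·exp(−0.69315·6) = 2.656 mg/L
Dose 6 (410 mg at t=10 h): 410·exp(−0.69315·4) = 25.625 mg/L
Dose 7 (130 mg at t=12 h): 130·exp(−0.69315·2) = 32.500 mg/L
C(14) = 0.002 + 0.005 + 0.132 + 1.680 + 2.656 + 25.625 + 32.500 = 62.599 mg/L

62.599 mg/L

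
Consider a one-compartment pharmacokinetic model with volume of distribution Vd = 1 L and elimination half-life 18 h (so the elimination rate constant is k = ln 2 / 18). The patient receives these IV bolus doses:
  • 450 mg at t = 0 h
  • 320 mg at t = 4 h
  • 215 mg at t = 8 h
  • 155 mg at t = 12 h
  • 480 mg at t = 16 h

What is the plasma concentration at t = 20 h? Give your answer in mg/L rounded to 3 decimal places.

k = ln 2 / 18 = 0.03851 per h
Dose 1 (450 mg at t=0 h): 450·exp(−0.03851·20) = 208.322 mg/L
Dose 2 (320 mg at t=4 h): 320·exp(−0.03851·16) = 172.810 mg/L
Dose 3 (215 mg at t=8 h): 215·exp(−0.03851·12) = 135.442 mg/L
Dose 4 (155 mg at t=12 h): 155·exp(−0.03851·8) = 113.904 mg/L
Dose 5 (480 mg at t=16 h): 480·exp(−0.03851·4) = 411.477 mg/L
C(20) = 208.322 + 172.810 + 135.442 + 113.904 + 411.477 = 1041.954 mg/L

1041.954 mg/L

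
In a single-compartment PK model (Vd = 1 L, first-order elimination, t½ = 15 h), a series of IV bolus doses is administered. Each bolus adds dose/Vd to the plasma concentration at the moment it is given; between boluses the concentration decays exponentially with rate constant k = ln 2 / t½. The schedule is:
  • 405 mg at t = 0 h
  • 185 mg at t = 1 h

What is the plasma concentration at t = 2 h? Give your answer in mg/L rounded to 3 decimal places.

545.893 mg/L

k = ln 2 / 15 = 0.04621 per h
Dose 1 (405 mg at t=0 h): 405·exp(−0.04621·2) = 369.248 mg/L
Dose 2 (185 mg at t=1 h): 185·exp(−0.04621·1) = 176.646 mg/L
C(2) = 369.248 + 176.646 = 545.893 mg/L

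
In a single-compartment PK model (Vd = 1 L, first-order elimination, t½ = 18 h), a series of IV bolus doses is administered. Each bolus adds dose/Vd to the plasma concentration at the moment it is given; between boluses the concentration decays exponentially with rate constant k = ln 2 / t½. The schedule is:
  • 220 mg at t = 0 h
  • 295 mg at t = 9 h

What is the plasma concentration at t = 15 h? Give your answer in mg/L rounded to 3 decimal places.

k = ln 2 / 18 = 0.03851 per h
Dose 1 (220 mg at t=0 h): 220·exp(−0.03851·15) = 123.471 mg/L
Dose 2 (295 mg at t=9 h): 295·exp(−0.03851·6) = 234.142 mg/L
C(15) = 123.471 + 234.142 = 357.612 mg/L

357.612 mg/L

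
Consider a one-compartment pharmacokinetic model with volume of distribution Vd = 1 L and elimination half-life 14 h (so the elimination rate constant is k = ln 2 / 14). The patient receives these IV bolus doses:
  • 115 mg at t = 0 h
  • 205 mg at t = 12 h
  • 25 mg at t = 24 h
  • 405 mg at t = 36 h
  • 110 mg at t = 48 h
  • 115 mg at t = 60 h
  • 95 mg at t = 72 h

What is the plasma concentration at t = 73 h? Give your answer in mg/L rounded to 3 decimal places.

262.888 mg/L

k = ln 2 / 14 = 0.04951 per h
Dose 1 (115 mg at t=0 h): 115·exp(−0.04951·73) = 3.098 mg/L
Dose 2 (205 mg at t=12 h): 205·exp(−0.04951·61) = 10.003 mg/L
Dose 3 (25 mg at t=24 h): 25·exp(−0.04951·49) = 2.210 mg/L
Dose 4 (405 mg at t=36 h): 405·exp(−0.04951·37) = 64.845 mg/L
Dose 5 (110 mg at t=48 h): 110·exp(−0.04951·25) = 31.904 mg/L
Dose 6 (115 mg at t=60 h): 115·exp(−0.04951·13) = 60.419 mg/L
Dose 7 (95 mg at t=72 h): 95·exp(−0.04951·1) = 90.411 mg/L
C(73) = 3.098 + 10.003 + 2.210 + 64.845 + 31.904 + 60.419 + 90.411 = 262.888 mg/L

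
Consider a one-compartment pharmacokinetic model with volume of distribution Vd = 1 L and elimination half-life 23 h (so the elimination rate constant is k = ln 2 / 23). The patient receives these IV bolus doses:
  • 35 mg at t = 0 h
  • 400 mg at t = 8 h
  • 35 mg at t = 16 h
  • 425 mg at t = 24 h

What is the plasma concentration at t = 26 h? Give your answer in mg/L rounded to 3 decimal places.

674.547 mg/L

k = ln 2 / 23 = 0.03014 per h
Dose 1 (35 mg at t=0 h): 35·exp(−0.03014·26) = 15.987 mg/L
Dose 2 (400 mg at t=8 h): 400·exp(−0.03014·18) = 232.526 mg/L
Dose 3 (35 mg at t=16 h): 35·exp(−0.03014·10) = 25.893 mg/L
Dose 4 (425 mg at t=24 h): 425·exp(−0.03014·2) = 400.140 mg/L
C(26) = 15.987 + 232.526 + 25.893 + 400.140 = 674.547 mg/L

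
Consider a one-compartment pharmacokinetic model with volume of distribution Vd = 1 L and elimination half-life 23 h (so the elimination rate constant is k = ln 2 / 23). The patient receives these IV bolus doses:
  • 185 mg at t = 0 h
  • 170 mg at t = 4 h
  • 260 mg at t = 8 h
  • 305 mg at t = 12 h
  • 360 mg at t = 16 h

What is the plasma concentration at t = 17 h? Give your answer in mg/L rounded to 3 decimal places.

1035.612 mg/L

k = ln 2 / 23 = 0.03014 per h
Dose 1 (185 mg at t=0 h): 185·exp(−0.03014·17) = 110.834 mg/L
Dose 2 (170 mg at t=4 h): 170·exp(−0.03014·13) = 114.895 mg/L
Dose 3 (260 mg at t=8 h): 260·exp(−0.03014·9) = 198.234 mg/L
Dose 4 (305 mg at t=12 h): 305·exp(−0.03014·5) = 262.336 mg/L
Dose 5 (360 mg at t=16 h): 360·exp(−0.03014·1) = 349.313 mg/L
C(17) = 110.834 + 114.895 + 198.234 + 262.336 + 349.313 = 1035.612 mg/L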